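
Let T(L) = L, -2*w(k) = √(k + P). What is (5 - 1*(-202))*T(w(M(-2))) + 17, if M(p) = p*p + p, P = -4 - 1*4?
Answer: 17 - 207*I*√6/2 ≈ 17.0 - 253.52*I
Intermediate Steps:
P = -8 (P = -4 - 4 = -8)
M(p) = p + p² (M(p) = p² + p = p + p²)
w(k) = -√(-8 + k)/2 (w(k) = -√(k - 8)/2 = -√(-8 + k)/2)
(5 - 1*(-202))*T(w(M(-2))) + 17 = (5 - 1*(-202))*(-√(-8 - 2*(1 - 2))/2) + 17 = (5 + 202)*(-√(-8 - 2*(-1))/2) + 17 = 207*(-√(-8 + 2)/2) + 17 = 207*(-I*√6/2) + 17 = -207*I*√6/2 + 17 = 17 - 207*I*√6/2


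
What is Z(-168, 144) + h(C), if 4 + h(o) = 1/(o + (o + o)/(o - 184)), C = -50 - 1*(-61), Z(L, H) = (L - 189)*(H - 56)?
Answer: -59100847/1881 ≈ -31420.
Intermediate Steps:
Z(L, H) = (-189 + L)*(-56 + H)
C = 11 (C = -50 + 61 = 11)
h(o) = -4 + 1/(o + 2*o/(-184 + o)) (h(o) = -4 + 1/(o + (o + o)/(o - 184)) = -4 + 1/(o + (2*o)/(-184 + o)) = -4 + 1/(o + 2*o/(-184 + o)))
Z(-168, 144) + h(C) = (10584 - 189*144 - 56*(-168) + 144*(-168)) + (-184 - 4*11² + 729*11)/(11*(-182 + 11)) = (10584 - 27216 + 9408 - 24192) + (1/11)*(-184 - 4*121 + 8019)/(-171) = -31416 + (1/11)*(-1/171)*(-184 - 484 + 8019) = -31416 + (1/11)*(-1/171)*7351 = -31416 - 7351/1881 = -59100847/1881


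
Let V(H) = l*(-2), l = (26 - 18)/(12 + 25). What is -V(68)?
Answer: 16/37 ≈ 0.43243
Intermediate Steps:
l = 8/37 ≈ 0.21622
V(H) = -16/37 (V(H) = (8/37)*(-2) = -16/37)
-V(68) = -1*(-16/37) = 16/37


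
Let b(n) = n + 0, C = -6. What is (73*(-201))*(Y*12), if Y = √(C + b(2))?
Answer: -352152*I ≈ -3.5215e+5*I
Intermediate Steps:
b(n) = n
Y = 2*I (Y = √(-6 + 2) = √(-4) = 2*I ≈ 2.0*I)
(73*(-201))*(Y*12) = (73*(-201))*((2*I)*12) = -352152*I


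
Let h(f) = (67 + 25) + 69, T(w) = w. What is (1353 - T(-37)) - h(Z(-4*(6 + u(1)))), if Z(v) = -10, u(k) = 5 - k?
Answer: 1229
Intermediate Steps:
h(f) = 161 (h(f) = 92 + 69 = 161)
(1353 - T(-37)) - h(Z(-4*(6 + u(1)))) = (1353 - 1*(-37)) - 1*161 = (1353 + 37) - 161 = 1390 - 161 = 1229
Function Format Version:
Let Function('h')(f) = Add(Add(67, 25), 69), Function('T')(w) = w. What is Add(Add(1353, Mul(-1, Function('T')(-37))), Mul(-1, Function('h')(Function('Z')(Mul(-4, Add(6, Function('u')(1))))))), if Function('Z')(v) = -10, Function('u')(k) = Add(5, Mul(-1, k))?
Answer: 1229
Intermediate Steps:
Function('h')(f) = 161 (Function('h')(f) = Add(92, 69) = 161)
Add(Add(1353, Mul(-1, Function('T')(-37))), Mul(-1, Function('h')(Function('Z')(Mul(-4, Add(6, Function('u')(1))))))) = Add(Add(1353, Mul(-1, -37)), Mul(-1, 161)) = Add(Add(1353, 37), -161) = Add(1390, -161) = 1229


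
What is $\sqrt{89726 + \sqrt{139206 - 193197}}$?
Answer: $\sqrt{89726 + 3 i \sqrt{5999}} \approx 299.54 + 0.388 i$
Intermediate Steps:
$\sqrt{89726 + \sqrt{139206 - 193197}} = \sqrt{89726 + \sqrt{-53991}} = \sqrt{89726 + 3 i \sqrt{5999}}$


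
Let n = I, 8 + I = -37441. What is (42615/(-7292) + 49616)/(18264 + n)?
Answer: -361757257/139897020 ≈ -2.5859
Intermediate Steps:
I = -37449 (I = -8 - 37441 = -37449)
n = -37449
(42615/(-7292) + 49616)/(18264 + n) = (42615/(-7292) + 49616)/(18264 - 37449) = (42615*(-1/7292) + 49616)/(-19185) = (-42615/7292 + 49616)*(-1/19185) = (361757257/7292)*(-1/19185) = -361757257/139897020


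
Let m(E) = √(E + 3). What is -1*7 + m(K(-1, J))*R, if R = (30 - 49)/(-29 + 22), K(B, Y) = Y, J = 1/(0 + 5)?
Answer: -7 + 76*√5/35 ≈ -2.1445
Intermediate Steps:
J = ⅕ (J = 1/5 = ⅕ ≈ 0.20000)
m(E) = √(3 + E)
R = 19/7 (R = -19/(-7) = -19*(-⅐) = 19/7 ≈ 2.7143)
-1*7 + m(K(-1, J))*R = -1*7 + √(3 + ⅕)*(19/7) = -7 + √(16/5)*(19/7) = -7 + (4*√5/5)*(19/7) = -7 + 76*√5/35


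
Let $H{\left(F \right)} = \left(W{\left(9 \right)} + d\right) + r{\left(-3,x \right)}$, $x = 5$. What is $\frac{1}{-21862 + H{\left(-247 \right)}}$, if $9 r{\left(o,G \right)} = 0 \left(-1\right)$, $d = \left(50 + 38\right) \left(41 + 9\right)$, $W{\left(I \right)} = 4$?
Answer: $- \frac{1}{17458} \approx -5.728 \cdot 10^{-5}$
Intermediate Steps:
$d = 4400$ ($d = 88 \cdot 50 = 4400$)
$r{\left(o,G \right)} = 0$ ($r{\left(o,G \right)} = \frac{0 \left(-1\right)}{9} = \frac{1}{9} \cdot 0 = 0$)
$H{\left(F \right)} = 4404$ ($H{\left(F \right)} = \left(4 + 4400\right) + 0 = 4404 + 0 = 4404$)
$\frac{1}{-21862 + H{\left(-247 \right)}} = \frac{1}{-21862 + 4404} = \frac{1}{-17458} = - \frac{1}{17458}$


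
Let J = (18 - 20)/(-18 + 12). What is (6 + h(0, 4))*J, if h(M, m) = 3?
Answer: 3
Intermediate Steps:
J = 1/3 (J = -2/(-6) = -2*(-1/6) = 1/3 ≈ 0.33333)
(6 + h(0, 4))*J = (6 + 3)*(1/3) = 9*(1/3) = 3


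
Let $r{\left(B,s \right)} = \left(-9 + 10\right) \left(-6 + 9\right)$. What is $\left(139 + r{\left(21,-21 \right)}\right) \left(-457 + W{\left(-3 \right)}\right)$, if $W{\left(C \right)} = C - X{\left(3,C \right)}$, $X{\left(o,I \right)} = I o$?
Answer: $-64042$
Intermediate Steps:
$W{\left(C \right)} = - 2 C$ ($W{\left(C \right)} = C - C 3 = C - 3 C = - 2 C$)
$r{\left(B,s \right)} = 3$ ($r{\left(B,s \right)} = 1 \cdot 3 = 3$)
$\left(139 + r{\left(21,-21 \right)}\right) \left(-457 + W{\left(-3 \right)}\right) = \left(139 + 3\right) \left(-457 - -6\right) = 142 \left(-457 + 6\right) = 142 \left(-451\right) = -64042$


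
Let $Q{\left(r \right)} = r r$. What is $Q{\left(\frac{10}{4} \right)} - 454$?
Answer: $- \frac{1791}{4} \approx -447.75$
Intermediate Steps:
$Q{\left(r \right)} = r^{2}$
$Q{\left(\frac{10}{4} \right)} - 454 = \left(\frac{10}{4}\right)^{2} - 454 = \left(10 \cdot \frac{1}{4}\right)^{2} - 454 = \left(\frac{5}{2}\right)^{2} - 454 = \frac{25}{4} - 454 = - \frac{1791}{4}$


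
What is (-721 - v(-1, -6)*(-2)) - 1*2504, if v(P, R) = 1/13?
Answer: -41923/13 ≈ -3224.8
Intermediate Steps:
v(P, R) = 1/13
(-721 - v(-1, -6)*(-2)) - 1*2504 = (-721 - (-2)/13) - 1*2504 = (-721 - 1*(-2/13)) - 2504 = (-721 + 2/13) - 2504 = -9371/13 - 2504 = -41923/13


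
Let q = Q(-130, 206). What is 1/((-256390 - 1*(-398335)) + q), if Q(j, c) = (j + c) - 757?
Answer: 1/141264 ≈ 7.0789e-6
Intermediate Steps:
Q(j, c) = -757 + c + j (Q(j, c) = (c + j) - 757 = -757 + c + j)
q = -681 (q = -757 + 206 - 130 = -681)
1/((-256390 - 1*(-398335)) + q) = 1/((-256390 - 1*(-398335)) - 681) = 1/((-256390 + 398335) - 681) = 1/(141945 - 681) = 1/141264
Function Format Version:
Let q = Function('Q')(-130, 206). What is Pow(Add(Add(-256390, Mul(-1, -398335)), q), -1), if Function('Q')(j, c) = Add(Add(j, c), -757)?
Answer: Rational(1, 141264) ≈ 7.0789e-6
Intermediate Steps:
Function('Q')(j, c) = Add(-757, c, j) (Function('Q')(j, c) = Add(Add(c, j), -757) = Add(-757, c, j))
q = -681 (q = Add(-757, 206, -130) = -681)
Pow(Add(Add(-256390, Mul(-1, -398335)), q), -1) = Pow(Add(Add(-256390, Mul(-1, -398335)), -681), -1) = Pow(Add(Add(-256390, 398335), -681), -1) = Pow(Add(141945, -681), -1) = Pow(141264, -1) = Rational(1, 141264)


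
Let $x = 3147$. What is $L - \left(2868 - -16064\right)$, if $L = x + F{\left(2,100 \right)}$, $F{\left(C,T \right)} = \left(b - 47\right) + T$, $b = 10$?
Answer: $-15722$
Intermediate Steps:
$F{\left(C,T \right)} = -37 + T$ ($F{\left(C,T \right)} = \left(10 - 47\right) + T = -37 + T$)
$L = 3210$ ($L = 3147 + \left(-37 + 100\right) = 3147 + 63 = 3210$)
$L - \left(2868 - -16064\right) = 3210 - \left(2868 - -16064\right) = 3210 - \left(2868 + 16064\right) = 3210 - 18932 = -15722$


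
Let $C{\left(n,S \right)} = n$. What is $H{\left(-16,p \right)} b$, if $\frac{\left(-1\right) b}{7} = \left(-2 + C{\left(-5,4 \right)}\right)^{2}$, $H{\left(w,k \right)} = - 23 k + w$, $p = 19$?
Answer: $155379$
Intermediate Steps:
$H{\left(w,k \right)} = w - 23 k$
$b = -343$ ($b = - 7 \left(-2 - 5\right)^{2} = - 7 \left(-7\right)^{2} = \left(-7\right) 49 = -343$)
$H{\left(-16,p \right)} b = \left(-16 - 437\right) \left(-343\right) = \left(-453\right) \left(-343\right) = 155379$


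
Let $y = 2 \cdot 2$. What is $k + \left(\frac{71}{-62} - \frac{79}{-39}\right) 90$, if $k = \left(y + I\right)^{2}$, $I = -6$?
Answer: $\frac{33547}{403} \approx 83.243$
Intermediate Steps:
$y = 4$
$k = 4$ ($k = \left(4 - 6\right)^{2} = \left(-2\right)^{2} = 4$)
$k + \left(\frac{71}{-62} - \frac{79}{-39}\right) 90 = 4 + \left(\frac{71}{-62} - \frac{79}{-39}\right) 90 = 4 + \left(71 \left(- \frac{1}{62}\right) - - \frac{79}{39}\right) 90 = 4 + \left(- \frac{71}{62} + \frac{79}{39}\right) 90 = 4 + \frac{2129}{2418} \cdot 90 = 4 + \frac{31935}{403} = \frac{33547}{403}$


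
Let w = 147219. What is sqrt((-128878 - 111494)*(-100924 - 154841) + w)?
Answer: sqrt(61478891799) ≈ 2.4795e+5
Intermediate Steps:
sqrt((-128878 - 111494)*(-100924 - 154841) + w) = sqrt((-128878 - 111494)*(-100924 - 154841) + 147219) = sqrt(-240372*(-255765) + 147219) = sqrt(61478744580 + 147219) = sqrt(61478891799)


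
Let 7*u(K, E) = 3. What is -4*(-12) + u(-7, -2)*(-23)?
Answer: 267/7 ≈ 38.143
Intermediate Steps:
u(K, E) = 3/7 (u(K, E) = (⅐)*3 = 3/7)
-4*(-12) + u(-7, -2)*(-23) = -4*(-12) + (3/7)*(-23) = 48 - 69/7 = 267/7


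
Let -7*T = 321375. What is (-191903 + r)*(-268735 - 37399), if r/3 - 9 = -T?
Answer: 116026928938/7 ≈ 1.6575e+10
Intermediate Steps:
T = -321375/7 (T = -⅐*321375 = -321375/7 ≈ -45911.)
r = 964314/7 (r = 27 + 3*(-1*(-321375/7)) = 27 + 3*(321375/7) = 27 + 964125/7 = 964314/7 ≈ 1.3776e+5)
(-191903 + r)*(-268735 - 37399) = (-191903 + 964314/7)*(-268735 - 37399) = -379007/7*(-306134) = 116026928938/7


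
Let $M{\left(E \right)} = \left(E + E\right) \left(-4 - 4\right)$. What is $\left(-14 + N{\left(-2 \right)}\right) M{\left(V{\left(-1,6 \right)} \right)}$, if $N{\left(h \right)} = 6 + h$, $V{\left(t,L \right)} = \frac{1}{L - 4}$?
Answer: $80$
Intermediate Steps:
$V{\left(t,L \right)} = \frac{1}{-4 + L}$
$M{\left(E \right)} = - 16 E$ ($M{\left(E \right)} = 2 E \left(-8\right) = - 16 E$)
$\left(-14 + N{\left(-2 \right)}\right) M{\left(V{\left(-1,6 \right)} \right)} = \left(-14 + \left(6 - 2\right)\right) \left(- \frac{16}{-4 + 6}\right) = \left(-14 + 4\right) \left(- \frac{16}{2}\right) = - 10 \left(\left(-16\right) \frac{1}{2}\right) = \left(-10\right) \left(-8\right) = 80$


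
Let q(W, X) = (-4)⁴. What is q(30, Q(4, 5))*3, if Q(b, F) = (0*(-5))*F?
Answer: 768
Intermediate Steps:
Q(b, F) = 0 (Q(b, F) = 0*F = 0)
q(W, X) = 256
q(30, Q(4, 5))*3 = 256*3 = 768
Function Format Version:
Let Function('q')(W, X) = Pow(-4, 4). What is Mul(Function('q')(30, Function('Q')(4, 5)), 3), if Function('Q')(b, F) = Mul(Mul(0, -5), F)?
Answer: 768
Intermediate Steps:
Function('Q')(b, F) = 0 (Function('Q')(b, F) = Mul(0, F) = 0)
Function('q')(W, X) = 256
Mul(Function('q')(30, Function('Q')(4, 5)), 3) = Mul(256, 3) = 768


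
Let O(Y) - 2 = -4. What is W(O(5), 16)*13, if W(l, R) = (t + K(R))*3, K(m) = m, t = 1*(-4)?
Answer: 468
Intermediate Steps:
t = -4
O(Y) = -2 (O(Y) = 2 - 4 = -2)
W(l, R) = -12 + 3*R (W(l, R) = (-4 + R)*3 = -12 + 3*R)
W(O(5), 16)*13 = (-12 + 3*16)*13 = (-12 + 48)*13 = 36*13 = 468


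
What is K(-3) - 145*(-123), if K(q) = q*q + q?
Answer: 17841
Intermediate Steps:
K(q) = q + q**2 (K(q) = q**2 + q = q + q**2)
K(-3) - 145*(-123) = -3*(1 - 3) - 145*(-123) = -3*(-2) + 17835 = 6 + 17835 = 17841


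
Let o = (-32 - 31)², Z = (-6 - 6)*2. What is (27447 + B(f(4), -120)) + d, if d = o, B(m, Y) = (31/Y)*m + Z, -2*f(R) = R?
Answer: 1883551/60 ≈ 31393.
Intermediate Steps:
Z = -24 (Z = -12*2 = -24)
f(R) = -R/2
o = 3969 (o = (-63)² = 3969)
B(m, Y) = -24 + 31*m/Y (B(m, Y) = (31/Y)*m - 24 = 31*m/Y - 24 = -24 + 31*m/Y)
d = 3969
(27447 + B(f(4), -120)) + d = (27447 + (-24 + 31*(-½*4)/(-120))) + 3969 = (27447 + (-24 + 31*(-2)*(-1/120))) + 3969 = (27447 + (-24 + 31/60)) + 3969 = (27447 - 1409/60) + 3969 = 1645411/60 + 3969 = 1883551/60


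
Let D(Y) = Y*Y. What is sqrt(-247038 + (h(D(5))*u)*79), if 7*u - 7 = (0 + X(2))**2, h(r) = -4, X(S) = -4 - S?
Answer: I*sqrt(12199978)/7 ≈ 498.98*I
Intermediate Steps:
D(Y) = Y**2
u = 43/7 (u = 1 + (0 + (-4 - 1*2))**2/7 = 1 + (0 + (-4 - 2))**2/7 = 1 + (0 - 6)**2/7 = 1 + (1/7)*(-6)**2 = 1 + (1/7)*36 = 1 + 36/7 = 43/7 ≈ 6.1429)
sqrt(-247038 + (h(D(5))*u)*79) = sqrt(-247038 - 4*43/7*79) = sqrt(-247038 - 172/7*79) = sqrt(-247038 - 13588/7) = sqrt(-1742854/7) = I*sqrt(12199978)/7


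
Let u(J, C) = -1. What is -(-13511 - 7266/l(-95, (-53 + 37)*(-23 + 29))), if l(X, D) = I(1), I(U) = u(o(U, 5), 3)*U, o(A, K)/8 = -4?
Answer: 6245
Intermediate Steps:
o(A, K) = -32 (o(A, K) = 8*(-4) = -32)
I(U) = -U
l(X, D) = -1 (l(X, D) = -1*1 = -1)
-(-13511 - 7266/l(-95, (-53 + 37)*(-23 + 29))) = -(-13511 - 7266/(-1)) = -(-13511 - 7266*(-1)) = -(-13511 + 7266) = -1*(-6245) = 6245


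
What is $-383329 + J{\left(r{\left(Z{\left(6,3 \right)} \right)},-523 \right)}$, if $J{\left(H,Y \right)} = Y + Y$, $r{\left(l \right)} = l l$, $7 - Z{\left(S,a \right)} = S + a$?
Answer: $-384375$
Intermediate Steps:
$Z{\left(S,a \right)} = 7 - S - a$ ($Z{\left(S,a \right)} = 7 - \left(S + a\right) = 7 - S - a$)
$r{\left(l \right)} = l^{2}$
$J{\left(H,Y \right)} = 2 Y$
$-383329 + J{\left(r{\left(Z{\left(6,3 \right)} \right)},-523 \right)} = -383329 + 2 \left(-523\right) = -383329 - 1046 = -384375$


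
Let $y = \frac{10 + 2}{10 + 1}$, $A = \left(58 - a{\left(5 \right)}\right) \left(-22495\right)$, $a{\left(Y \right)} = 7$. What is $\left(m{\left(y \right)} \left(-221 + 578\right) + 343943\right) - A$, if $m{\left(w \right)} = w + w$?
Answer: $\frac{16411636}{11} \approx 1.492 \cdot 10^{6}$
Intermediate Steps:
$A = -1147245$ ($A = \left(58 - 7\right) \left(-22495\right) = 51 \left(-22495\right) = -1147245$)
$y = \frac{12}{11} \approx 1.0909$
$m{\left(w \right)} = 2 w$
$\left(m{\left(y \right)} \left(-221 + 578\right) + 343943\right) - A = \left(2 \cdot \frac{12}{11} \left(-221 + 578\right) + 343943\right) - -1147245 = \left(\frac{24}{11} \cdot 357 + 343943\right) + 1147245 = \left(\frac{8568}{11} + 343943\right) + 1147245 = \frac{3791941}{11} + 1147245 = \frac{16411636}{11}$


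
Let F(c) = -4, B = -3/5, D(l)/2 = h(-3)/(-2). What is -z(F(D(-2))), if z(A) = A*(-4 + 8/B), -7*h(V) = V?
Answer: -208/3 ≈ -69.333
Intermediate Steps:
h(V) = -V/7
D(l) = -3/7 (D(l) = 2*(-⅐*(-3)/(-2)) = 2*((3/7)*(-½)) = 2*(-3/14) = -3/7)
B = -⅗ (B = -3*⅕ = -⅗ ≈ -0.60000)
z(A) = -52*A/3 (z(A) = A*(-4 + 8/(-⅗)) = A*(-4 + 8*(-5/3)) = A*(-4 - 40/3) = A*(-52/3) = -52*A/3)
-z(F(D(-2))) = -(-52)*(-4)/3 = -1*208/3 = -208/3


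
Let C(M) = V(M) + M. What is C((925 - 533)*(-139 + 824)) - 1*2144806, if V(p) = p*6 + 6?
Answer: -265160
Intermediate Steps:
V(p) = 6 + 6*p (V(p) = 6*p + 6 = 6 + 6*p)
C(M) = 6 + 7*M (C(M) = (6 + 6*M) + M = 6 + 7*M)
C((925 - 533)*(-139 + 824)) - 1*2144806 = (6 + 7*((925 - 533)*(-139 + 824))) - 1*2144806 = (6 + 7*(392*685)) - 2144806 = (6 + 7*268520) - 2144806 = (6 + 1879640) - 2144806 = 1879646 - 2144806 = -265160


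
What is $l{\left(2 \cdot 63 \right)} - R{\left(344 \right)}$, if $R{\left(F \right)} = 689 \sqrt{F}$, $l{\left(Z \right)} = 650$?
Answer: $650 - 1378 \sqrt{86} \approx -12129.0$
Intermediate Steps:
$l{\left(2 \cdot 63 \right)} - R{\left(344 \right)} = 650 - 689 \sqrt{344} = 650 - 689 \cdot 2 \sqrt{86} = 650 - 1378 \sqrt{86}$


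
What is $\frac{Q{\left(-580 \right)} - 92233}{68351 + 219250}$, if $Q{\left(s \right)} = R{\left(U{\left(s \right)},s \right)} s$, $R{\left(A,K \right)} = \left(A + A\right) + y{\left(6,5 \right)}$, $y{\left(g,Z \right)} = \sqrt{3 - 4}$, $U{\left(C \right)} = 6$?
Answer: $- \frac{99193}{287601} - \frac{580 i}{287601} \approx -0.3449 - 0.0020167 i$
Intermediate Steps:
$y{\left(g,Z \right)} = i$ ($y{\left(g,Z \right)} = \sqrt{-1} = i$)
$R{\left(A,K \right)} = i + 2 A$ ($R{\left(A,K \right)} = \left(A + A\right) + i = 2 A + i = i + 2 A$)
$Q{\left(s \right)} = s \left(12 + i\right)$ ($Q{\left(s \right)} = \left(i + 2 \cdot 6\right) s = \left(i + 12\right) s = \left(12 + i\right) s = s \left(12 + i\right)$)
$\frac{Q{\left(-580 \right)} - 92233}{68351 + 219250} = \frac{- 580 \left(12 + i\right) - 92233}{68351 + 219250} = \frac{\left(-6960 - 580 i\right) - 92233}{287601} = \left(-99193 - 580 i\right) \frac{1}{287601} = - \frac{99193}{287601} - \frac{580 i}{287601}$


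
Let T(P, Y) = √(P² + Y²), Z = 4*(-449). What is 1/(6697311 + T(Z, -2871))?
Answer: 6697311/44853963162464 - √11468257/44853963162464 ≈ 1.4924e-7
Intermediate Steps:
Z = -1796
1/(6697311 + T(Z, -2871)) = 1/(6697311 + √((-1796)² + (-2871)²)) = 1/(6697311 + √(3225616 + 8242641)) = 1/(6697311 + √11468257)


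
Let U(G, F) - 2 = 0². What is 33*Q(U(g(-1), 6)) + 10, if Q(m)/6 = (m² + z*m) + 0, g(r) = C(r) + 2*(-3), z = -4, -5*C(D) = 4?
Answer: -782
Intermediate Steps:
C(D) = -⅘ (C(D) = -⅕*4 = -⅘)
g(r) = -34/5 (g(r) = -⅘ + 2*(-3) = -⅘ - 6 = -34/5)
U(G, F) = 2 (U(G, F) = 2 + 0² = 2 + 0 = 2)
Q(m) = -24*m + 6*m² (Q(m) = 6*((m² - 4*m) + 0) = 6*(m² - 4*m) = -24*m + 6*m²)
33*Q(U(g(-1), 6)) + 10 = 33*(6*2*(-4 + 2)) + 10 = 33*(6*2*(-2)) + 10 = 33*(-24) + 10 = -792 + 10 = -782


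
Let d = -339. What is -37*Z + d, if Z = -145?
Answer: 5026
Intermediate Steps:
-37*Z + d = -37*(-145) - 339 = 5365 - 339 = 5026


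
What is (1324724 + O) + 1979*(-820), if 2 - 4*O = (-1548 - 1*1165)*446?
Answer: 4444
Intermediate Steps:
O = 302500 (O = ½ - (-1548 - 1*1165)*446/4 = ½ - (-1548 - 1165)*446/4 = ½ - (-2713)*446/4 = ½ - ¼*(-1209998) = ½ + 604999/2 = 302500)
(1324724 + O) + 1979*(-820) = (1324724 + 302500) + 1979*(-820) = 1627224 - 1622780 = 4444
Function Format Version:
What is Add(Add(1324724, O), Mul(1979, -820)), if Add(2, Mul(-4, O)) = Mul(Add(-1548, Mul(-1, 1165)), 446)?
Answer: 4444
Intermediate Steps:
O = 302500 (O = Add(Rational(1, 2), Mul(Rational(-1, 4), Mul(Add(-1548, Mul(-1, 1165)), 446))) = Add(Rational(1, 2), Mul(Rational(-1, 4), Mul(Add(-1548, -1165), 446))) = Add(Rational(1, 2), Mul(Rational(-1, 4), Mul(-2713, 446))) = Add(Rational(1, 2), Mul(Rational(-1, 4), -1209998)) = Add(Rational(1, 2), Rational(604999, 2)) = 302500)
Add(Add(1324724, O), Mul(1979, -820)) = Add(Add(1324724, 302500), Mul(1979, -820)) = Add(1627224, -1622780) = 4444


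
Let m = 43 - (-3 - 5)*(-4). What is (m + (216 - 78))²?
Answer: 22201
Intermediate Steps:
m = 11 (m = 43 - (-8)*(-4) = 43 - 1*32 = 43 - 32 = 11)
(m + (216 - 78))² = (11 + (216 - 78))² = (11 + 138)² = 149² = 22201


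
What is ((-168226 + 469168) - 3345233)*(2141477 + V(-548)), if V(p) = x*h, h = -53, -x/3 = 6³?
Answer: -6623832287911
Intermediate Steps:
x = -648 (x = -3*6³ = -3*216 = -648)
V(p) = 34344 (V(p) = -648*(-53) = 34344)
((-168226 + 469168) - 3345233)*(2141477 + V(-548)) = ((-168226 + 469168) - 3345233)*(2141477 + 34344) = (300942 - 3345233)*2175821 = -3044291*2175821 = -6623832287911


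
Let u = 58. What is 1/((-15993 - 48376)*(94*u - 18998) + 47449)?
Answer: 1/871989923 ≈ 1.1468e-9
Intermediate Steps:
1/((-15993 - 48376)*(94*u - 18998) + 47449) = 1/((-15993 - 48376)*(94*58 - 18998) + 47449) = 1/(-64369*(5452 - 18998) + 47449) = 1/(-64369*(-13546) + 47449) = 1/(871942474 + 47449) = 1/871989923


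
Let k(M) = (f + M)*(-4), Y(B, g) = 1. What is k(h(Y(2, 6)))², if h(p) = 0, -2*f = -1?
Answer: 4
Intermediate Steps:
f = ½ (f = -½*(-1) = ½ ≈ 0.50000)
k(M) = -2 - 4*M (k(M) = (½ + M)*(-4) = -2 - 4*M)
k(h(Y(2, 6)))² = (-2 - 4*0)² = (-2 + 0)² = (-2)² = 4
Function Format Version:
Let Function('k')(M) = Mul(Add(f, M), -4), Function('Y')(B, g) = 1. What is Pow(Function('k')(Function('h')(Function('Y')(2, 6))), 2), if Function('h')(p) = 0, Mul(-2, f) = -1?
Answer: 4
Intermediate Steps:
f = Rational(1, 2) (f = Mul(Rational(-1, 2), -1) = Rational(1, 2) ≈ 0.50000)
Function('k')(M) = Add(-2, Mul(-4, M)) (Function('k')(M) = Mul(Add(Rational(1, 2), M), -4) = Add(-2, Mul(-4, M)))
Pow(Function('k')(Function('h')(Function('Y')(2, 6))), 2) = Pow(Add(-2, Mul(-4, 0)), 2) = Pow(Add(-2, 0), 2) = Pow(-2, 2) = 4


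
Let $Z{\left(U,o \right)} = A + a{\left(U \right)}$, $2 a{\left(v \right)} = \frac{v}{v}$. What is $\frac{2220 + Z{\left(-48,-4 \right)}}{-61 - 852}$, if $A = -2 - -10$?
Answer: $- \frac{4457}{1826} \approx -2.4409$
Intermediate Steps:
$a{\left(v \right)} = \frac{1}{2}$ ($a{\left(v \right)} = \frac{v \frac{1}{v}}{2} = \frac{1}{2} \cdot 1 = \frac{1}{2}$)
$A = 8$ ($A = -2 + 10 = 8$)
$Z{\left(U,o \right)} = \frac{17}{2}$ ($Z{\left(U,o \right)} = 8 + \frac{1}{2} = \frac{17}{2}$)
$\frac{2220 + Z{\left(-48,-4 \right)}}{-61 - 852} = \frac{2220 + \frac{17}{2}}{-61 - 852} = \frac{4457}{2 \left(-913\right)} = \frac{4457}{2} \left(- \frac{1}{913}\right) = - \frac{4457}{1826}$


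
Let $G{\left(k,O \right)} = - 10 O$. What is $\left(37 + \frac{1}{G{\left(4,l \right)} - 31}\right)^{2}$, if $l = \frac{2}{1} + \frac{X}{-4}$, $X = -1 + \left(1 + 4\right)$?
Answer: $\frac{2298256}{1681} \approx 1367.2$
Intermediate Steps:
$X = 4$ ($X = -1 + 5 = 4$)
$l = 1$ ($l = \frac{2}{1} + \frac{4}{-4} = 2 \cdot 1 + 4 \left(- \frac{1}{4}\right) = 2 - 1 = 1$)
$\left(37 + \frac{1}{G{\left(4,l \right)} - 31}\right)^{2} = \left(37 + \frac{1}{\left(-10\right) 1 - 31}\right)^{2} = \left(37 + \frac{1}{-10 - 31}\right)^{2} = \left(37 + \frac{1}{-41}\right)^{2} = \left(37 - \frac{1}{41}\right)^{2} = \left(\frac{1516}{41}\right)^{2} = \frac{2298256}{1681}$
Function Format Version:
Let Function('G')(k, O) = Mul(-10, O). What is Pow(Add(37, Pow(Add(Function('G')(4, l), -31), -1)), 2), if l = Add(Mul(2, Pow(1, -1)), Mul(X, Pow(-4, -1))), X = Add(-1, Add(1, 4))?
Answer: Rational(2298256, 1681) ≈ 1367.2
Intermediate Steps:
X = 4 (X = Add(-1, 5) = 4)
l = 1 (l = Add(Mul(2, Pow(1, -1)), Mul(4, Pow(-4, -1))) = Add(Mul(2, 1), Mul(4, Rational(-1, 4))) = Add(2, -1) = 1)
Pow(Add(37, Pow(Add(Function('G')(4, l), -31), -1)), 2) = Pow(Add(37, Pow(Add(Mul(-10, 1), -31), -1)), 2) = Pow(Add(37, Pow(Add(-10, -31), -1)), 2) = Pow(Add(37, Pow(-41, -1)), 2) = Pow(Add(37, Rational(-1, 41)), 2) = Pow(Rational(1516, 41), 2) = Rational(2298256, 1681)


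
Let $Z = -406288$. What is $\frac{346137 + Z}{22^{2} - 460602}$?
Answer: $\frac{60151}{460118} \approx 0.13073$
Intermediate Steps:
$\frac{346137 + Z}{22^{2} - 460602} = \frac{346137 - 406288}{22^{2} - 460602} = - \frac{60151}{484 - 460602} = - \frac{60151}{-460118} = \left(-60151\right) \left(- \frac{1}{460118}\right) = \frac{60151}{460118}$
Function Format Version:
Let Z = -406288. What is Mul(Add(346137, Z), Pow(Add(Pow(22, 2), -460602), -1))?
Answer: Rational(60151, 460118) ≈ 0.13073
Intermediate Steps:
Mul(Add(346137, Z), Pow(Add(Pow(22, 2), -460602), -1)) = Mul(Add(346137, -406288), Pow(Add(Pow(22, 2), -460602), -1)) = Mul(-60151, Pow(Add(484, -460602), -1)) = Mul(-60151, Pow(-460118, -1)) = Mul(-60151, Rational(-1, 460118)) = Rational(60151, 460118)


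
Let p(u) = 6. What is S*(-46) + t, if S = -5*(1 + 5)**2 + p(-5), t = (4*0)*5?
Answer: 8004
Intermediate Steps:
t = 0 (t = 0*5 = 0)
S = -174 (S = -5*(1 + 5)**2 + 6 = -5*6**2 + 6 = -5*36 + 6 = -180 + 6 = -174)
S*(-46) + t = -174*(-46) + 0 = 8004 + 0 = 8004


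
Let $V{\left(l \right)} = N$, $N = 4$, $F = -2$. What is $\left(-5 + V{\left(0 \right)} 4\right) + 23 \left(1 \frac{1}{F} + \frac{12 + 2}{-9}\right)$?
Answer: $- \frac{653}{18} \approx -36.278$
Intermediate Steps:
$V{\left(l \right)} = 4$
$\left(-5 + V{\left(0 \right)} 4\right) + 23 \left(1 \frac{1}{F} + \frac{12 + 2}{-9}\right) = \left(-5 + 4 \cdot 4\right) + 23 \left(1 \frac{1}{-2} + \frac{12 + 2}{-9}\right) = \left(-5 + 16\right) + 23 \left(1 \left(- \frac{1}{2}\right) + 14 \left(- \frac{1}{9}\right)\right) = 11 + 23 \left(- \frac{1}{2} - \frac{14}{9}\right) = 11 + 23 \left(- \frac{37}{18}\right) = 11 - \frac{851}{18} = - \frac{653}{18}$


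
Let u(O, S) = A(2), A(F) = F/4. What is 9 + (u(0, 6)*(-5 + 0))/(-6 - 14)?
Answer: 73/8 ≈ 9.1250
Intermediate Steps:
A(F) = F/4 (A(F) = F*(¼) = F/4)
u(O, S) = ½ (u(O, S) = (¼)*2 = ½)
9 + (u(0, 6)*(-5 + 0))/(-6 - 14) = 9 + ((-5 + 0)/2)/(-6 - 14) = 9 + ((½)*(-5))/(-20) = 9 - 5/2*(-1/20) = 9 + ⅛ = 73/8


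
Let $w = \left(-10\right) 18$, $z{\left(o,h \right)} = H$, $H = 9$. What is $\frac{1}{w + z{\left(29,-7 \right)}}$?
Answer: $- \frac{1}{171} \approx -0.005848$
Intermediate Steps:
$z{\left(o,h \right)} = 9$
$w = -180$
$\frac{1}{w + z{\left(29,-7 \right)}} = \frac{1}{-180 + 9} = \frac{1}{-171} = - \frac{1}{171}$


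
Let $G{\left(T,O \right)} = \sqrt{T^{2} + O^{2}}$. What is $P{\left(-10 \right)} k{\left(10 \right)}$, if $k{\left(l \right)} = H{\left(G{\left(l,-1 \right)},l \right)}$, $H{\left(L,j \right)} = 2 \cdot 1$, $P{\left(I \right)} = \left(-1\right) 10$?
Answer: $-20$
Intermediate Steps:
$P{\left(I \right)} = -10$
$G{\left(T,O \right)} = \sqrt{O^{2} + T^{2}}$
$H{\left(L,j \right)} = 2$
$k{\left(l \right)} = 2$
$P{\left(-10 \right)} k{\left(10 \right)} = \left(-10\right) 2 = -20$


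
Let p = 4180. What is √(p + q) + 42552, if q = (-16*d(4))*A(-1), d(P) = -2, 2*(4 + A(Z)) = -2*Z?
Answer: 42552 + 2*√1021 ≈ 42616.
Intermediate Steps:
A(Z) = -4 - Z (A(Z) = -4 + (-2*Z)/2 = -4 - Z)
q = -96 (q = (-16*(-2))*(-4 - 1*(-1)) = 32*(-4 + 1) = 32*(-3) = -96)
√(p + q) + 42552 = √(4180 - 96) + 42552 = √4084 + 42552 = 2*√1021 + 42552 = 42552 + 2*√1021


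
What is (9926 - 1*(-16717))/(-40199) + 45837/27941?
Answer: 1098169500/1123200259 ≈ 0.97771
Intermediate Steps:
(9926 - 1*(-16717))/(-40199) + 45837/27941 = (9926 + 16717)*(-1/40199) + 45837*(1/27941) = 26643*(-1/40199) + 45837/27941 = -26643/40199 + 45837/27941 = 1098169500/1123200259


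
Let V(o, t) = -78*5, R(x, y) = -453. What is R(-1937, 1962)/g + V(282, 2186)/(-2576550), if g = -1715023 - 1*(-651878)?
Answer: 10545358/18261641665 ≈ 0.00057746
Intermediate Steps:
g = -1063145 (g = -1715023 + 651878 = -1063145)
V(o, t) = -390
R(-1937, 1962)/g + V(282, 2186)/(-2576550) = -453/(-1063145) - 390/(-2576550) = -453*(-1/1063145) - 390*(-1/2576550) = 453/1063145 + 13/85885 = 10545358/18261641665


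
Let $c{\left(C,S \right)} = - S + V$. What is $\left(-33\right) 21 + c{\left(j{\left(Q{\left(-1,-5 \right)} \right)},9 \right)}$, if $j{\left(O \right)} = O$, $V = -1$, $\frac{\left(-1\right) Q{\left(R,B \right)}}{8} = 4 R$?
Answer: $-703$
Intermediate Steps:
$Q{\left(R,B \right)} = - 32 R$ ($Q{\left(R,B \right)} = - 8 \cdot 4 R = - 32 R$)
$c{\left(C,S \right)} = -1 - S$ ($c{\left(C,S \right)} = - S - 1 = -1 - S$)
$\left(-33\right) 21 + c{\left(j{\left(Q{\left(-1,-5 \right)} \right)},9 \right)} = \left(-33\right) 21 - 10 = -693 - 10 = -703$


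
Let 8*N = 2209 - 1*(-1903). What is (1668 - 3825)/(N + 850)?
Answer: -2157/1364 ≈ -1.5814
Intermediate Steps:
N = 514 (N = (2209 - 1*(-1903))/8 = (2209 + 1903)/8 = (⅛)*4112 = 514)
(1668 - 3825)/(N + 850) = (1668 - 3825)/(514 + 850) = -2157/1364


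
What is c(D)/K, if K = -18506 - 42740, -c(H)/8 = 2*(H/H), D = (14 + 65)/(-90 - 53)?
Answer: 8/30623 ≈ 0.00026124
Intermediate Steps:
D = -79/143 (D = 79/(-143) = 79*(-1/143) = -79/143 ≈ -0.55245)
c(H) = -16 (c(H) = -16*H/H = -16)
K = -61246
c(D)/K = -16/(-61246) = -16*(-1/61246) = 8/30623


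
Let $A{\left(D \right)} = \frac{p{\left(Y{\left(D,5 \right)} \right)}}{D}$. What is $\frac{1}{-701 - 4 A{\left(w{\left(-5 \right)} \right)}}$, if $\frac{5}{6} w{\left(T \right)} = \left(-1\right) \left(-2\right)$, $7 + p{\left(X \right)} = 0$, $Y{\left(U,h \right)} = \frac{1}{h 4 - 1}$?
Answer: $- \frac{3}{2068} \approx -0.0014507$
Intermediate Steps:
$Y{\left(U,h \right)} = \frac{1}{-1 + 4 h}$ ($Y{\left(U,h \right)} = \frac{1}{4 h - 1} = \frac{1}{-1 + 4 h}$)
$p{\left(X \right)} = -7$ ($p{\left(X \right)} = -7 + 0 = -7$)
$w{\left(T \right)} = \frac{12}{5}$ ($w{\left(T \right)} = \frac{6 \left(\left(-1\right) \left(-2\right)\right)}{5} = \frac{6}{5} \cdot 2 = \frac{12}{5}$)
$A{\left(D \right)} = - \frac{7}{D}$
$\frac{1}{-701 - 4 A{\left(w{\left(-5 \right)} \right)}} = \frac{1}{-701 - 4 \left(- \frac{7}{\frac{12}{5}}\right)} = \frac{1}{-701 - 4 \left(\left(-7\right) \frac{5}{12}\right)} = \frac{1}{-701 - - \frac{35}{3}} = \frac{1}{-701 + \frac{35}{3}} = \frac{1}{- \frac{2068}{3}} = - \frac{3}{2068}$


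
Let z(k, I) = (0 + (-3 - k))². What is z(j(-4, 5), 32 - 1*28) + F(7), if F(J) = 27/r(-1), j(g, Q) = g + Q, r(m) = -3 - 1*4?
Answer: 85/7 ≈ 12.143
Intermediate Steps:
r(m) = -7 (r(m) = -3 - 4 = -7)
j(g, Q) = Q + g
F(J) = -27/7 (F(J) = 27/(-7) = 27*(-⅐) = -27/7)
z(k, I) = (-3 - k)²
z(j(-4, 5), 32 - 1*28) + F(7) = (3 + (5 - 4))² - 27/7 = (3 + 1)² - 27/7 = 4² - 27/7 = 16 - 27/7 = 85/7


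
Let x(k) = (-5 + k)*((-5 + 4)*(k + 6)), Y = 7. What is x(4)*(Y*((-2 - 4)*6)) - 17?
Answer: -2537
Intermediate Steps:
x(k) = (-6 - k)*(-5 + k) (x(k) = (-5 + k)*(-(6 + k)) = (-5 + k)*(-6 - k) = (-6 - k)*(-5 + k))
x(4)*(Y*((-2 - 4)*6)) - 17 = (30 - 1*4 - 1*4²)*(7*((-2 - 4)*6)) - 17 = (30 - 4 - 1*16)*(7*(-6*6)) - 17 = (30 - 4 - 16)*(7*(-36)) - 17 = 10*(-252) - 17 = -2520 - 17 = -2537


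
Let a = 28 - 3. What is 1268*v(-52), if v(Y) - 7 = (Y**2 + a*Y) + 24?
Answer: 1819580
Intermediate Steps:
a = 25
v(Y) = 31 + Y**2 + 25*Y (v(Y) = 7 + ((Y**2 + 25*Y) + 24) = 7 + (24 + Y**2 + 25*Y) = 31 + Y**2 + 25*Y)
1268*v(-52) = 1268*(31 + (-52)**2 + 25*(-52)) = 1268*(31 + 2704 - 1300) = 1268*1435 = 1819580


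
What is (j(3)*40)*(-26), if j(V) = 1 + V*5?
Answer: -16640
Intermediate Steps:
j(V) = 1 + 5*V
(j(3)*40)*(-26) = ((1 + 5*3)*40)*(-26) = ((1 + 15)*40)*(-26) = (16*40)*(-26) = 640*(-26) = -16640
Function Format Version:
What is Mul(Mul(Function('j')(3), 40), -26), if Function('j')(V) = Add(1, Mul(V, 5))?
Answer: -16640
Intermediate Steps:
Function('j')(V) = Add(1, Mul(5, V))
Mul(Mul(Function('j')(3), 40), -26) = Mul(Mul(Add(1, Mul(5, 3)), 40), -26) = Mul(Mul(Add(1, 15), 40), -26) = Mul(Mul(16, 40), -26) = Mul(640, -26) = -16640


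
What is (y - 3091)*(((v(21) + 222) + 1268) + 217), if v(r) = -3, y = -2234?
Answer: -9073800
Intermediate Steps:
(y - 3091)*(((v(21) + 222) + 1268) + 217) = (-2234 - 3091)*(((-3 + 222) + 1268) + 217) = -5325*((219 + 1268) + 217) = -5325*(1487 + 217) = -5325*1704 = -9073800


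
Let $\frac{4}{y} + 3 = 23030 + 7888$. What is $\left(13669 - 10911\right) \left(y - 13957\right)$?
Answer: $- \frac{1190023635458}{30915} \approx -3.8493 \cdot 10^{7}$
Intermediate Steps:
$y = \frac{4}{30915}$ ($y = \frac{4}{-3 + \left(23030 + 7888\right)} = \frac{4}{-3 + 30918} = \frac{4}{30915} \approx 0.00012939$)
$\left(13669 - 10911\right) \left(y - 13957\right) = \left(13669 - 10911\right) \left(\frac{4}{30915} - 13957\right) = 2758 \left(- \frac{431480651}{30915}\right) = - \frac{1190023635458}{30915}$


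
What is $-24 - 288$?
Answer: $-312$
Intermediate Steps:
$-24 - 288 = -312$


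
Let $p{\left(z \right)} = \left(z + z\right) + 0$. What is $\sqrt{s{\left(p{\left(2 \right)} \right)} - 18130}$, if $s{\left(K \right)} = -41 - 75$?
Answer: $i \sqrt{18246} \approx 135.08 i$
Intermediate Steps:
$p{\left(z \right)} = 2 z$ ($p{\left(z \right)} = 2 z + 0 = 2 z$)
$s{\left(K \right)} = -116$ ($s{\left(K \right)} = -41 - 75 = -116$)
$\sqrt{s{\left(p{\left(2 \right)} \right)} - 18130} = \sqrt{-116 - 18130} = \sqrt{-18246} = i \sqrt{18246}$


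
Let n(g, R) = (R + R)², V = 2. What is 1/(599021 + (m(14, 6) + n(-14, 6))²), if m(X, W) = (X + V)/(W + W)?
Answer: 9/5581285 ≈ 1.6125e-6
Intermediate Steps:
n(g, R) = 4*R² (n(g, R) = (2*R)² = 4*R²)
m(X, W) = (2 + X)/(2*W) (m(X, W) = (X + 2)/(W + W) = (2 + X)/((2*W)) = (2 + X)*(1/(2*W)) = (2 + X)/(2*W))
1/(599021 + (m(14, 6) + n(-14, 6))²) = 1/(599021 + ((½)*(2 + 14)/6 + 4*6²)²) = 1/(599021 + ((½)*(⅙)*16 + 4*36)²) = 1/(599021 + (4/3 + 144)²) = 1/(599021 + (436/3)²) = 1/(599021 + 190096/9) = 1/(5581285/9) = 9/5581285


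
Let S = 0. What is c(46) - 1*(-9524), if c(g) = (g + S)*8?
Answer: 9892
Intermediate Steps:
c(g) = 8*g (c(g) = (g + 0)*8 = g*8 = 8*g)
c(46) - 1*(-9524) = 8*46 - 1*(-9524) = 368 + 9524 = 9892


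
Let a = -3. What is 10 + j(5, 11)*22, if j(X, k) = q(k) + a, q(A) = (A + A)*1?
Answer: 428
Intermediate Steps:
q(A) = 2*A (q(A) = (2*A)*1 = 2*A)
j(X, k) = -3 + 2*k (j(X, k) = 2*k - 3 = -3 + 2*k)
10 + j(5, 11)*22 = 10 + (-3 + 2*11)*22 = 10 + (-3 + 22)*22 = 10 + 19*22 = 10 + 418 = 428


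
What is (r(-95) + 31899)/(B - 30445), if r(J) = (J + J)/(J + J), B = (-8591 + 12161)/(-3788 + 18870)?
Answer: -12027895/11479198 ≈ -1.0478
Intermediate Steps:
B = 1785/7541 (B = 3570/15082 = 3570*(1/15082) = 1785/7541 ≈ 0.23671)
r(J) = 1 (r(J) = (2*J)/((2*J)) = (2*J)*(1/(2*J)) = 1)
(r(-95) + 31899)/(B - 30445) = (1 + 31899)/(1785/7541 - 30445) = 31900/(-229583960/7541) = 31900*(-7541/229583960) = -12027895/11479198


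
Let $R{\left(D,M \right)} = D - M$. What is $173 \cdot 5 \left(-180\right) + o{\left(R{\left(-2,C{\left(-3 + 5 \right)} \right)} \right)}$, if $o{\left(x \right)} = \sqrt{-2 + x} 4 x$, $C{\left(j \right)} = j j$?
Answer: $-155700 - 48 i \sqrt{2} \approx -1.557 \cdot 10^{5} - 67.882 i$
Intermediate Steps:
$C{\left(j \right)} = j^{2}$
$o{\left(x \right)} = 4 x \sqrt{-2 + x}$
$173 \cdot 5 \left(-180\right) + o{\left(R{\left(-2,C{\left(-3 + 5 \right)} \right)} \right)} = 173 \cdot 5 \left(-180\right) + 4 \left(-2 - \left(-3 + 5\right)^{2}\right) \sqrt{-2 - \left(2 + \left(-3 + 5\right)^{2}\right)} = 865 \left(-180\right) + 4 \left(-2 - 2^{2}\right) \sqrt{-2 - 6} = -155700 + 4 \left(-2 - 4\right) \sqrt{-2 - 6} = -155700 + 4 \left(-6\right) \sqrt{-2 - 6} = -155700 + 4 \left(-6\right) \sqrt{-8} = -155700 + 4 \left(-6\right) 2 i \sqrt{2} = -155700 - 48 i \sqrt{2}$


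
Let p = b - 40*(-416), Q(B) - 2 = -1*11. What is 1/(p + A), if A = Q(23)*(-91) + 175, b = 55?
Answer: 1/17689 ≈ 5.6532e-5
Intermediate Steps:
Q(B) = -9 (Q(B) = 2 - 1*11 = 2 - 11 = -9)
A = 994 (A = -9*(-91) + 175 = 819 + 175 = 994)
p = 16695 (p = 55 - 40*(-416) = 55 + 16640 = 16695)
1/(p + A) = 1/(16695 + 994) = 1/17689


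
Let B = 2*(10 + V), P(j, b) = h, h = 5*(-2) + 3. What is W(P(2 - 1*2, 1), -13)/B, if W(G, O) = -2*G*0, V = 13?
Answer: 0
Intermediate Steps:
h = -7 (h = -10 + 3 = -7)
P(j, b) = -7
W(G, O) = 0
B = 46 (B = 2*(10 + 13) = 2*23 = 46)
W(P(2 - 1*2, 1), -13)/B = 0/46 = 0*(1/46) = 0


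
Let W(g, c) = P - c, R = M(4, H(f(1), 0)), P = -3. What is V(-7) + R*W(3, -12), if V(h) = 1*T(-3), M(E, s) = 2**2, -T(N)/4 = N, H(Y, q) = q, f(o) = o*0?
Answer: 48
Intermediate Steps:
f(o) = 0
T(N) = -4*N
M(E, s) = 4
V(h) = 12 (V(h) = 1*(-4*(-3)) = 1*12 = 12)
R = 4
W(g, c) = -3 - c
V(-7) + R*W(3, -12) = 12 + 4*(-3 - 1*(-12)) = 12 + 4*(-3 + 12) = 12 + 4*9 = 12 + 36 = 48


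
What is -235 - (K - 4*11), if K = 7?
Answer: -198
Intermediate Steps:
-235 - (K - 4*11) = -235 - (7 - 4*11) = -235 - (7 - 44) = -235 - 1*(-37) = -235 + 37 = -198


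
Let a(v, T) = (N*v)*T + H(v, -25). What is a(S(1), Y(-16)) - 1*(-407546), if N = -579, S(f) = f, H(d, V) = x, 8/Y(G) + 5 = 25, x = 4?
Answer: 2036592/5 ≈ 4.0732e+5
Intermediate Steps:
Y(G) = ⅖ (Y(G) = 8/(-5 + 25) = 8/20 = 8*(1/20) = ⅖)
H(d, V) = 4
a(v, T) = 4 - 579*T*v (a(v, T) = (-579*v)*T + 4 = -579*T*v + 4 = 4 - 579*T*v)
a(S(1), Y(-16)) - 1*(-407546) = (4 - 579*⅖*1) - 1*(-407546) = (4 - 1158/5) + 407546 = -1138/5 + 407546 = 2036592/5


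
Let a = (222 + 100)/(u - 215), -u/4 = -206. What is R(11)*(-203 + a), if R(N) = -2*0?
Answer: 0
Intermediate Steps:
u = 824 (u = -4*(-206) = 824)
a = 46/87 (a = (222 + 100)/(824 - 215) = 322/609 = 322*(1/609) = 46/87 ≈ 0.52874)
R(N) = 0
R(11)*(-203 + a) = 0*(-203 + 46/87) = 0*(-17615/87) = 0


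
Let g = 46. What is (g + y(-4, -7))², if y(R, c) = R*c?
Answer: 5476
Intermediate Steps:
(g + y(-4, -7))² = (46 - 4*(-7))² = (46 + 28)² = 74² = 5476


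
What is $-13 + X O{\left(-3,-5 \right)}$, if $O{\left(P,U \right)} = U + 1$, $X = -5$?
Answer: $7$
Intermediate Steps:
$O{\left(P,U \right)} = 1 + U$
$-13 + X O{\left(-3,-5 \right)} = -13 - 5 \left(1 - 5\right) = -13 - -20 = -13 + 20 = 7$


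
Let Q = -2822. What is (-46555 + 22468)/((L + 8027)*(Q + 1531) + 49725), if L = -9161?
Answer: -8029/504573 ≈ -0.015912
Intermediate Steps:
(-46555 + 22468)/((L + 8027)*(Q + 1531) + 49725) = (-46555 + 22468)/((-9161 + 8027)*(-2822 + 1531) + 49725) = -24087/(-1134*(-1291) + 49725) = -24087/(1463994 + 49725) = -24087/1513719 = -24087*1/1513719 = -8029/504573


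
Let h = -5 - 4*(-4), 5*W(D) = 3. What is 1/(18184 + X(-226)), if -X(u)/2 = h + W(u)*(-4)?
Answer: 5/90834 ≈ 5.5045e-5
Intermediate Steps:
W(D) = 3/5 (W(D) = (1/5)*3 = 3/5)
h = 11 (h = -5 + 16 = 11)
X(u) = -86/5 (X(u) = -2*(11 + (3/5)*(-4)) = -2*(11 - 12/5) = -2*43/5 = -86/5)
1/(18184 + X(-226)) = 1/(18184 - 86/5) = 1/(90834/5) = 5/90834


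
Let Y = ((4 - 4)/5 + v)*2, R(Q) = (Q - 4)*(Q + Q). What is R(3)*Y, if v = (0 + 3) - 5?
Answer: 24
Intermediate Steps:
v = -2 (v = 3 - 5 = -2)
R(Q) = 2*Q*(-4 + Q) (R(Q) = (-4 + Q)*(2*Q) = 2*Q*(-4 + Q))
Y = -4 (Y = ((4 - 4)/5 - 2)*2 = (0*(⅕) - 2)*2 = (0 - 2)*2 = -2*2 = -4)
R(3)*Y = (2*3*(-4 + 3))*(-4) = (2*3*(-1))*(-4) = -6*(-4) = 24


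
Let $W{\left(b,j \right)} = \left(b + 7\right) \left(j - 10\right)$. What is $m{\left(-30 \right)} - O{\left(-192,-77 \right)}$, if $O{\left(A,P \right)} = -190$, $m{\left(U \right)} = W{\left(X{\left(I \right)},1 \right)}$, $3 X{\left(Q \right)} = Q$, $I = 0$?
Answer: $127$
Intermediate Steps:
$X{\left(Q \right)} = \frac{Q}{3}$
$W{\left(b,j \right)} = \left(-10 + j\right) \left(7 + b\right)$ ($W{\left(b,j \right)} = \left(7 + b\right) \left(-10 + j\right) = \left(-10 + j\right) \left(7 + b\right)$)
$m{\left(U \right)} = -63$ ($m{\left(U \right)} = -70 - 10 \cdot \frac{1}{3} \cdot 0 + 7 \cdot 1 + \frac{1}{3} \cdot 0 \cdot 1 = -70 - 0 + 7 + 0 \cdot 1 = -70 + 0 + 7 + 0 = -63$)
$m{\left(-30 \right)} - O{\left(-192,-77 \right)} = -63 - -190 = -63 + 190 = 127$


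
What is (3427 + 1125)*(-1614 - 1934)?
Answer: -16150496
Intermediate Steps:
(3427 + 1125)*(-1614 - 1934) = 4552*(-3548) = -16150496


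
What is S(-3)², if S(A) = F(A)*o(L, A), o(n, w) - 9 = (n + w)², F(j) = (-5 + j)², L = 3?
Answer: 331776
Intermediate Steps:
o(n, w) = 9 + (n + w)²
S(A) = (-5 + A)²*(9 + (3 + A)²)
S(-3)² = ((-5 - 3)²*(9 + (3 - 3)²))² = ((-8)²*(9 + 0²))² = (64*(9 + 0))² = (64*9)² = 576² = 331776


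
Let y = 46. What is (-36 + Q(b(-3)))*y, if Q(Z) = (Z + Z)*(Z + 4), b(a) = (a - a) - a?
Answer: 276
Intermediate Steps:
b(a) = -a (b(a) = 0 - a = -a)
Q(Z) = 2*Z*(4 + Z) (Q(Z) = (2*Z)*(4 + Z) = 2*Z*(4 + Z))
(-36 + Q(b(-3)))*y = (-36 + 2*(-1*(-3))*(4 - 1*(-3)))*46 = (-36 + 2*3*(4 + 3))*46 = (-36 + 2*3*7)*46 = (-36 + 42)*46 = 6*46 = 276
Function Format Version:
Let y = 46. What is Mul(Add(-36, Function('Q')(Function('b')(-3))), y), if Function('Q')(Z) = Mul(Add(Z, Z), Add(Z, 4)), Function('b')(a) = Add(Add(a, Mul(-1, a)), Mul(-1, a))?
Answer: 276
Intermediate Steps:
Function('b')(a) = Mul(-1, a) (Function('b')(a) = Add(0, Mul(-1, a)) = Mul(-1, a))
Function('Q')(Z) = Mul(2, Z, Add(4, Z)) (Function('Q')(Z) = Mul(Mul(2, Z), Add(4, Z)) = Mul(2, Z, Add(4, Z)))
Mul(Add(-36, Function('Q')(Function('b')(-3))), y) = Mul(Add(-36, Mul(2, Mul(-1, -3), Add(4, Mul(-1, -3)))), 46) = Mul(Add(-36, Mul(2, 3, Add(4, 3))), 46) = Mul(Add(-36, Mul(2, 3, 7)), 46) = Mul(Add(-36, 42), 46) = Mul(6, 46) = 276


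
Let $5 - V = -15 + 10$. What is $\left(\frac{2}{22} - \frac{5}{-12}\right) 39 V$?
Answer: $\frac{4355}{22} \approx 197.95$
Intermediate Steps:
$V = 10$ ($V = 5 - \left(-15 + 10\right) = 5 - -5 = 5 + 5 = 10$)
$\left(\frac{2}{22} - \frac{5}{-12}\right) 39 V = \left(\frac{2}{22} - \frac{5}{-12}\right) 39 \cdot 10 = \left(2 \cdot \frac{1}{22} - - \frac{5}{12}\right) 39 \cdot 10 = \left(\frac{1}{11} + \frac{5}{12}\right) 39 \cdot 10 = \frac{67}{132} \cdot 39 \cdot 10 = \frac{871}{44} \cdot 10 = \frac{4355}{22}$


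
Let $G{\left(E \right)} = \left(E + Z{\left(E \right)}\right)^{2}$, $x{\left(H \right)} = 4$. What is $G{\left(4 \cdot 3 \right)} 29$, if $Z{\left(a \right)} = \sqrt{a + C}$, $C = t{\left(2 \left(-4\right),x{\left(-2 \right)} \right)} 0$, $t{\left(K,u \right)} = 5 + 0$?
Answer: $4524 + 1392 \sqrt{3} \approx 6935.0$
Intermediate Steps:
$t{\left(K,u \right)} = 5$
$C = 0$ ($C = 5 \cdot 0 = 0$)
$Z{\left(a \right)} = \sqrt{a}$ ($Z{\left(a \right)} = \sqrt{a + 0} = \sqrt{a}$)
$G{\left(E \right)} = \left(E + \sqrt{E}\right)^{2}$
$G{\left(4 \cdot 3 \right)} 29 = \left(4 \cdot 3 + \sqrt{4 \cdot 3}\right)^{2} \cdot 29 = \left(12 + \sqrt{12}\right)^{2} \cdot 29 = \left(12 + 2 \sqrt{3}\right)^{2} \cdot 29 = 29 \left(12 + 2 \sqrt{3}\right)^{2}$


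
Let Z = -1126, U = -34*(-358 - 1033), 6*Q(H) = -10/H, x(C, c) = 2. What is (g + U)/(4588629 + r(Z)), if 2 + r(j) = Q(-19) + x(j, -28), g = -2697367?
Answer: -151054161/261551858 ≈ -0.57753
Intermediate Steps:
Q(H) = -5/(3*H) (Q(H) = (-10/H)/6 = -5/(3*H))
U = 47294 (U = -34*(-1391) = 47294)
r(j) = 5/57 (r(j) = -2 + (-5/3/(-19) + 2) = -2 + (-5/3*(-1/19) + 2) = -2 + (5/57 + 2) = -2 + 119/57 = 5/57)
(g + U)/(4588629 + r(Z)) = (-2697367 + 47294)/(4588629 + 5/57) = -2650073/261551858/57 = -2650073*57/261551858 = -151054161/261551858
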